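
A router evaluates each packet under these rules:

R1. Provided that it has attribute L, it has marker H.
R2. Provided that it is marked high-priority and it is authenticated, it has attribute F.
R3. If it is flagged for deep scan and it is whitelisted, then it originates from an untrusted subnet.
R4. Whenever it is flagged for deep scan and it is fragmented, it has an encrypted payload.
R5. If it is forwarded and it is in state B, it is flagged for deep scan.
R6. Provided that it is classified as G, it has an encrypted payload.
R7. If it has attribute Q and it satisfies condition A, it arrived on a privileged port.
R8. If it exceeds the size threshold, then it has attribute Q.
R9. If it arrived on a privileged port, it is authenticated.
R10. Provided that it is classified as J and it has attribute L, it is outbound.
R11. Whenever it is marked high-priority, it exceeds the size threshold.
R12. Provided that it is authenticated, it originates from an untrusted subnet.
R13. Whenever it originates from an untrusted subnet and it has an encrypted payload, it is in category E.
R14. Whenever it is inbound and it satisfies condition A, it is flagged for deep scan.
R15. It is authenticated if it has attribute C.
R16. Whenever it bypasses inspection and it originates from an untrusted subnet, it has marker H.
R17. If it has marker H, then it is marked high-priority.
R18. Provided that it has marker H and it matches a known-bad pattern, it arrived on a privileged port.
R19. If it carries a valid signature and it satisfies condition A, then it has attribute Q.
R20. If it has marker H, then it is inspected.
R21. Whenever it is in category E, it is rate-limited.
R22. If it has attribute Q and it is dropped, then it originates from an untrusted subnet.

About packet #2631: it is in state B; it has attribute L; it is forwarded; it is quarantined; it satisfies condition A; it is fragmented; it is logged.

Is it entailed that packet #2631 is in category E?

Yes

By R1 (it has attribute L): it has marker H.
By R5 (it is forwarded, it is in state B): it is flagged for deep scan.
By R17 (it has marker H): it is marked high-priority.
By R4 (it is flagged for deep scan, it is fragmented): it has an encrypted payload.
By R11 (it is marked high-priority): it exceeds the size threshold.
By R8 (it exceeds the size threshold): it has attribute Q.
By R7 (it has attribute Q, it satisfies condition A): it arrived on a privileged port.
By R9 (it arrived on a privileged port): it is authenticated.
By R12 (it is authenticated): it originates from an untrusted subnet.
By R13 (it originates from an untrusted subnet, it has an encrypted payload): it is in category E.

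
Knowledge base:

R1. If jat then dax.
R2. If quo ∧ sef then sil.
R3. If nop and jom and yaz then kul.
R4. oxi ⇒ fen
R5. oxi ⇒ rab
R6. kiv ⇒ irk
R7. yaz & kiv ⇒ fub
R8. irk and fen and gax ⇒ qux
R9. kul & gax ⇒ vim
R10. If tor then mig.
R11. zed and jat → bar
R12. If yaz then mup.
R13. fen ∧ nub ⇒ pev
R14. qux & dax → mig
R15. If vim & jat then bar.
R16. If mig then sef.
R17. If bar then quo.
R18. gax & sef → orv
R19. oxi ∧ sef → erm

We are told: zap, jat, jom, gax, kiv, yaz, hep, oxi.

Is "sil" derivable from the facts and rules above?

No

Forward chaining from the given facts derives: dax, fen, rab, irk, fub, qux, mup, mig, sef, orv, erm.
The only rule concluding sil is R2, which needs quo; that is never established.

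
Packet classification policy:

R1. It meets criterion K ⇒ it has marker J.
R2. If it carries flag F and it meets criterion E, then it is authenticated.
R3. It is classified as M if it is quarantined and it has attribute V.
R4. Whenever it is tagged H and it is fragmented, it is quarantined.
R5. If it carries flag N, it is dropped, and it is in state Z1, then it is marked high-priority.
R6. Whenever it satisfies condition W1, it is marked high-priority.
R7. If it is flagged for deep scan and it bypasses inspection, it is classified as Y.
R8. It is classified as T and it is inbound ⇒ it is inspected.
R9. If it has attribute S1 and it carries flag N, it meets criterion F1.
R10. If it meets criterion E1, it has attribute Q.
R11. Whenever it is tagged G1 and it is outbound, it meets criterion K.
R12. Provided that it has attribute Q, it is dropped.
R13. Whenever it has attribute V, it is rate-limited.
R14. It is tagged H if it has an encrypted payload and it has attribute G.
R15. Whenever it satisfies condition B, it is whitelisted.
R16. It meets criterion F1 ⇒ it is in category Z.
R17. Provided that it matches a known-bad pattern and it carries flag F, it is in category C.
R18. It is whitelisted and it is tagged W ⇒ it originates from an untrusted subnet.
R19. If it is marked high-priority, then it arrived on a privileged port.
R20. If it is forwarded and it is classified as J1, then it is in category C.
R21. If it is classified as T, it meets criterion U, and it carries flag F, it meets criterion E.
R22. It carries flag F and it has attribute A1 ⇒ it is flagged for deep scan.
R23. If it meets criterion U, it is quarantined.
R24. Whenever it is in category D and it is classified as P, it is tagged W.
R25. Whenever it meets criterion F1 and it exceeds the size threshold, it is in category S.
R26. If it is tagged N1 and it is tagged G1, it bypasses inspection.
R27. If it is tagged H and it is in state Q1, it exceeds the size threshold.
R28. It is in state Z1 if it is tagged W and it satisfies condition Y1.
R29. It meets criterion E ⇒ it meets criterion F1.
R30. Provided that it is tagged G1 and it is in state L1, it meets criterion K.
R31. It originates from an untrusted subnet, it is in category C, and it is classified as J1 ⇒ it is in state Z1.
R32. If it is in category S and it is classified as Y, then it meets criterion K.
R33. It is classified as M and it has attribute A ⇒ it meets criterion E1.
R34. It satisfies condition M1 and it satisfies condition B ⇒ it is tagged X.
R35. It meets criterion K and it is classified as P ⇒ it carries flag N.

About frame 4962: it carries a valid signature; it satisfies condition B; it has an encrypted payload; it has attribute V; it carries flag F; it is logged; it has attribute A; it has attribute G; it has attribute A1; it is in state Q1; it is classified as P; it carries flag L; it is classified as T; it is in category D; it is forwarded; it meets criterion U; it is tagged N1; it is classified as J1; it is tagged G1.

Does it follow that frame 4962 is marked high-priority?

By R14 (it has an encrypted payload, it has attribute G): it is tagged H.
By R15 (it satisfies condition B): it is whitelisted.
By R20 (it is forwarded, it is classified as J1): it is in category C.
By R21 (it is classified as T, it meets criterion U, it carries flag F): it meets criterion E.
By R22 (it carries flag F, it has attribute A1): it is flagged for deep scan.
By R23 (it meets criterion U): it is quarantined.
By R24 (it is in category D, it is classified as P): it is tagged W.
By R26 (it is tagged N1, it is tagged G1): it bypasses inspection.
By R27 (it is tagged H, it is in state Q1): it exceeds the size threshold.
By R29 (it meets criterion E): it meets criterion F1.
By R3 (it is quarantined, it has attribute V): it is classified as M.
By R7 (it is flagged for deep scan, it bypasses inspection): it is classified as Y.
By R18 (it is whitelisted, it is tagged W): it originates from an untrusted subnet.
By R25 (it meets criterion F1, it exceeds the size threshold): it is in category S.
By R31 (it originates from an untrusted subnet, it is in category C, it is classified as J1): it is in state Z1.
By R32 (it is in category S, it is classified as Y): it meets criterion K.
By R33 (it is classified as M, it has attribute A): it meets criterion E1.
By R35 (it meets criterion K, it is classified as P): it carries flag N.
By R10 (it meets criterion E1): it has attribute Q.
By R12 (it has attribute Q): it is dropped.
By R5 (it carries flag N, it is dropped, it is in state Z1): it is marked high-priority.

Yes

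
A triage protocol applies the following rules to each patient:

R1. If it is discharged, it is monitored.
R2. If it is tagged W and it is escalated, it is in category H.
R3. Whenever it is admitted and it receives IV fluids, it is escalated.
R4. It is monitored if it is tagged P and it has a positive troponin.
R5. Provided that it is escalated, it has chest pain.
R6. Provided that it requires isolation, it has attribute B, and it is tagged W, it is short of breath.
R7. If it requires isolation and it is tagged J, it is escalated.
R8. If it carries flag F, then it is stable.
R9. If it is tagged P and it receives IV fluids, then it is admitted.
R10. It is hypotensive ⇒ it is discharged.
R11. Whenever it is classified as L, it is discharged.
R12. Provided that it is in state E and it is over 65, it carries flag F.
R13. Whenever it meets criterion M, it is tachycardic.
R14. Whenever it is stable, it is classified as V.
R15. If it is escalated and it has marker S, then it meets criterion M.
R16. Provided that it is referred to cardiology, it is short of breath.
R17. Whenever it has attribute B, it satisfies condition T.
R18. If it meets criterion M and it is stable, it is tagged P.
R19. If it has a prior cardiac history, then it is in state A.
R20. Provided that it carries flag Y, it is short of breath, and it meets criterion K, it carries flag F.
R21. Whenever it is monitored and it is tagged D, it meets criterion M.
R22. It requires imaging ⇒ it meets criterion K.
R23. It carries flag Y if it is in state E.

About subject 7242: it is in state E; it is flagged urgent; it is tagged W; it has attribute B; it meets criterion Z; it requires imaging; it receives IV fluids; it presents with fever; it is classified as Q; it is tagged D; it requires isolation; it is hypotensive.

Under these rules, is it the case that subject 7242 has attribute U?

No

Forward chaining from the given facts derives: is short of breath, is discharged, satisfies condition T, meets criterion K, carries flag Y, is monitored, carries flag F, meets criterion M, is stable, is tachycardic, is classified as V, is tagged P, is admitted, is escalated, has chest pain, is in category H.
No rule has "it has attribute U" as its conclusion, and it is not among the given facts.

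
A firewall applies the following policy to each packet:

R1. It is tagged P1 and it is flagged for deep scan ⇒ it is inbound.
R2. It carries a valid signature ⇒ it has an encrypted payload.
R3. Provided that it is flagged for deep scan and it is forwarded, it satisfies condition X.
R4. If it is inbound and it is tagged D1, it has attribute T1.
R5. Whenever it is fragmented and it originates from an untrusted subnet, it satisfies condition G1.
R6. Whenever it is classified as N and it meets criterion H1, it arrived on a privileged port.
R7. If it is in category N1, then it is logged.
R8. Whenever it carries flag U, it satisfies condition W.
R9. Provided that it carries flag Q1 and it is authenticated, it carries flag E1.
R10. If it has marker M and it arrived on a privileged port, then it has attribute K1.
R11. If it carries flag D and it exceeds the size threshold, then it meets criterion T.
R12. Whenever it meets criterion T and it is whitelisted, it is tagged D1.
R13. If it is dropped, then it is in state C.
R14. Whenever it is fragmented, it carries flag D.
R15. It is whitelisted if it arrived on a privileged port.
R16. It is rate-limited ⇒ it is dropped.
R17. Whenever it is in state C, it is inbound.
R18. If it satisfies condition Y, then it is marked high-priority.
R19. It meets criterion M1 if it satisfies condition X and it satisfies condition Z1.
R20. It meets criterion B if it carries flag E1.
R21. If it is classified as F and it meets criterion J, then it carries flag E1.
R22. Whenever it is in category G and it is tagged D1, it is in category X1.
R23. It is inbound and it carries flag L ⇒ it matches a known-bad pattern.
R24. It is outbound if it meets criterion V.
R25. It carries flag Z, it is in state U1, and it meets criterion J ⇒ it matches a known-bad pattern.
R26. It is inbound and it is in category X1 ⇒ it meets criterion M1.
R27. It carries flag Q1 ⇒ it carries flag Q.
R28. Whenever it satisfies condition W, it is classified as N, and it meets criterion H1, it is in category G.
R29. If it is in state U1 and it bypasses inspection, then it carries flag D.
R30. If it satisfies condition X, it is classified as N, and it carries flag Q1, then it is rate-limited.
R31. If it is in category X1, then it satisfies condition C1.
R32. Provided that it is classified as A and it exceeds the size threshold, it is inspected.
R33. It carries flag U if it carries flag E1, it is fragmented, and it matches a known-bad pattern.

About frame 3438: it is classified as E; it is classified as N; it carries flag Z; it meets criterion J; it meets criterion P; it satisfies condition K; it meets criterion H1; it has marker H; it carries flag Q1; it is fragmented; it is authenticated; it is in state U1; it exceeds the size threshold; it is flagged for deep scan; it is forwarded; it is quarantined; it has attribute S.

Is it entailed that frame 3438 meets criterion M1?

By R3 (it is flagged for deep scan, it is forwarded): it satisfies condition X.
By R6 (it is classified as N, it meets criterion H1): it arrived on a privileged port.
By R9 (it carries flag Q1, it is authenticated): it carries flag E1.
By R14 (it is fragmented): it carries flag D.
By R15 (it arrived on a privileged port): it is whitelisted.
By R25 (it carries flag Z, it is in state U1, it meets criterion J): it matches a known-bad pattern.
By R30 (it satisfies condition X, it is classified as N, it carries flag Q1): it is rate-limited.
By R33 (it carries flag E1, it is fragmented, it matches a known-bad pattern): it carries flag U.
By R8 (it carries flag U): it satisfies condition W.
By R11 (it carries flag D, it exceeds the size threshold): it meets criterion T.
By R12 (it meets criterion T, it is whitelisted): it is tagged D1.
By R16 (it is rate-limited): it is dropped.
By R28 (it satisfies condition W, it is classified as N, it meets criterion H1): it is in category G.
By R13 (it is dropped): it is in state C.
By R17 (it is in state C): it is inbound.
By R22 (it is in category G, it is tagged D1): it is in category X1.
By R26 (it is inbound, it is in category X1): it meets criterion M1.

Yes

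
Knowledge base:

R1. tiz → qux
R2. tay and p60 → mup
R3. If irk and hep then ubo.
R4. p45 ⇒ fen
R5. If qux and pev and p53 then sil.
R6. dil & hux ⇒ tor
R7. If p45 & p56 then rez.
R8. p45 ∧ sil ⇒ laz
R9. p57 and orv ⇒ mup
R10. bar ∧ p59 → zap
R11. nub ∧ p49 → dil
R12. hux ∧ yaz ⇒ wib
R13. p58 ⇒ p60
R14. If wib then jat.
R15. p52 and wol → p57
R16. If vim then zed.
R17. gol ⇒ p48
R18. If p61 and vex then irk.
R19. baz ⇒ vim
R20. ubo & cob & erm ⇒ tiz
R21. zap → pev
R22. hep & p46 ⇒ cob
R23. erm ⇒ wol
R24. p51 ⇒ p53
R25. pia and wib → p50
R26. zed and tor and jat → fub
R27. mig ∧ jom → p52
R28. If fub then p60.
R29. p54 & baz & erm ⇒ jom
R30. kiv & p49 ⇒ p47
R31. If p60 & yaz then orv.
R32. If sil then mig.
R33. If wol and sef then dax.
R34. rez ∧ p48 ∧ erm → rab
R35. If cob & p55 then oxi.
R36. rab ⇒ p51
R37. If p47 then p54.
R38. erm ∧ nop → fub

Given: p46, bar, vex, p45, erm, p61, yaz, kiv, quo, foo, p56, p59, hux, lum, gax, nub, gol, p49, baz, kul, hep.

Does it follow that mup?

Yes

rez  (by R7: p45, p56)
zap  (by R10: bar, p59)
dil  (by R11: nub, p49)
wib  (by R12: hux, yaz)
jat  (by R14: wib)
p48  (by R17: gol)
irk  (by R18: p61, vex)
vim  (by R19: baz)
pev  (by R21: zap)
cob  (by R22: hep, p46)
wol  (by R23: erm)
p47  (by R30: kiv, p49)
rab  (by R34: rez, p48, erm)
p51  (by R36: rab)
p54  (by R37: p47)
ubo  (by R3: irk, hep)
tor  (by R6: dil, hux)
zed  (by R16: vim)
tiz  (by R20: ubo, cob, erm)
p53  (by R24: p51)
fub  (by R26: zed, tor, jat)
p60  (by R28: fub)
jom  (by R29: p54, baz, erm)
orv  (by R31: p60, yaz)
qux  (by R1: tiz)
sil  (by R5: qux, pev, p53)
mig  (by R32: sil)
p52  (by R27: mig, jom)
p57  (by R15: p52, wol)
mup  (by R9: p57, orv)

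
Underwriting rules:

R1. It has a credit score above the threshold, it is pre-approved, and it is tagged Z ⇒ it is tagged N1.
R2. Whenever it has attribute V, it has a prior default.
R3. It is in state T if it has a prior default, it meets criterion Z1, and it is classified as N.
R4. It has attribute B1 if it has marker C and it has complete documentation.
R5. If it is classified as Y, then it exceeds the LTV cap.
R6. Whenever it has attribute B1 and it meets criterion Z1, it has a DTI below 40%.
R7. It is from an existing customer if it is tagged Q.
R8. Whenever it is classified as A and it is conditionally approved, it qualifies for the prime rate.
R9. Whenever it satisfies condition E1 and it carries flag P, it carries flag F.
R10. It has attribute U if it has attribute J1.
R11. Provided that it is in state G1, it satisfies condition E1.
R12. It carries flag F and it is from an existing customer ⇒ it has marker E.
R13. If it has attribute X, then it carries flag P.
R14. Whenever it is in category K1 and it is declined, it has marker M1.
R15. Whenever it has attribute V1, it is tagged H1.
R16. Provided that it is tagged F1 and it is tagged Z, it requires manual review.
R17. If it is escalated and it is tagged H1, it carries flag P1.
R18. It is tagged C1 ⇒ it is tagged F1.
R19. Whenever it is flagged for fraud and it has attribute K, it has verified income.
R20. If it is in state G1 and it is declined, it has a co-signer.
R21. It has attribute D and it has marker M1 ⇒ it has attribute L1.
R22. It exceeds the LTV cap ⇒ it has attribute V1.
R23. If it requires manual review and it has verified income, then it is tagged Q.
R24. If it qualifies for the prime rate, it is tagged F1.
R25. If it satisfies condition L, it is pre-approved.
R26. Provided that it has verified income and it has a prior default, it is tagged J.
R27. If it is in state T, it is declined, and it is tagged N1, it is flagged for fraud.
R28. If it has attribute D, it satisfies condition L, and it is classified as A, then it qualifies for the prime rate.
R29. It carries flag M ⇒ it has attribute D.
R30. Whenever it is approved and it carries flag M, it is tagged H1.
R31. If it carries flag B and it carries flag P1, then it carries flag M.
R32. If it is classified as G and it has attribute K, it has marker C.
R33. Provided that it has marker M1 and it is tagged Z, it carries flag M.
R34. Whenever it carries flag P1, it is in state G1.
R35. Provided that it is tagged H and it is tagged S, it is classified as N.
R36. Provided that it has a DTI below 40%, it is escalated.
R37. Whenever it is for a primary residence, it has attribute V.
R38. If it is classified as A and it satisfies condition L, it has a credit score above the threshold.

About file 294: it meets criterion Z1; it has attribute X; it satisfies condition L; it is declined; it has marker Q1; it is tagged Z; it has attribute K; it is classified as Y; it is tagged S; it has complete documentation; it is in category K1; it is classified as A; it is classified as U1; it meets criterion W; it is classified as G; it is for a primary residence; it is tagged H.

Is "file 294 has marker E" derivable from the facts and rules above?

By R5 (it is classified as Y): it exceeds the LTV cap.
By R13 (it has attribute X): it carries flag P.
By R14 (it is in category K1, it is declined): it has marker M1.
By R22 (it exceeds the LTV cap): it has attribute V1.
By R25 (it satisfies condition L): it is pre-approved.
By R32 (it is classified as G, it has attribute K): it has marker C.
By R33 (it has marker M1, it is tagged Z): it carries flag M.
By R35 (it is tagged H, it is tagged S): it is classified as N.
By R37 (it is for a primary residence): it has attribute V.
By R38 (it is classified as A, it satisfies condition L): it has a credit score above the threshold.
By R1 (it has a credit score above the threshold, it is pre-approved, it is tagged Z): it is tagged N1.
By R2 (it has attribute V): it has a prior default.
By R3 (it has a prior default, it meets criterion Z1, it is classified as N): it is in state T.
By R4 (it has marker C, it has complete documentation): it has attribute B1.
By R6 (it has attribute B1, it meets criterion Z1): it has a DTI below 40%.
By R15 (it has attribute V1): it is tagged H1.
By R27 (it is in state T, it is declined, it is tagged N1): it is flagged for fraud.
By R29 (it carries flag M): it has attribute D.
By R36 (it has a DTI below 40%): it is escalated.
By R17 (it is escalated, it is tagged H1): it carries flag P1.
By R19 (it is flagged for fraud, it has attribute K): it has verified income.
By R28 (it has attribute D, it satisfies condition L, it is classified as A): it qualifies for the prime rate.
By R34 (it carries flag P1): it is in state G1.
By R11 (it is in state G1): it satisfies condition E1.
By R24 (it qualifies for the prime rate): it is tagged F1.
By R9 (it satisfies condition E1, it carries flag P): it carries flag F.
By R16 (it is tagged F1, it is tagged Z): it requires manual review.
By R23 (it requires manual review, it has verified income): it is tagged Q.
By R7 (it is tagged Q): it is from an existing customer.
By R12 (it carries flag F, it is from an existing customer): it has marker E.

Yes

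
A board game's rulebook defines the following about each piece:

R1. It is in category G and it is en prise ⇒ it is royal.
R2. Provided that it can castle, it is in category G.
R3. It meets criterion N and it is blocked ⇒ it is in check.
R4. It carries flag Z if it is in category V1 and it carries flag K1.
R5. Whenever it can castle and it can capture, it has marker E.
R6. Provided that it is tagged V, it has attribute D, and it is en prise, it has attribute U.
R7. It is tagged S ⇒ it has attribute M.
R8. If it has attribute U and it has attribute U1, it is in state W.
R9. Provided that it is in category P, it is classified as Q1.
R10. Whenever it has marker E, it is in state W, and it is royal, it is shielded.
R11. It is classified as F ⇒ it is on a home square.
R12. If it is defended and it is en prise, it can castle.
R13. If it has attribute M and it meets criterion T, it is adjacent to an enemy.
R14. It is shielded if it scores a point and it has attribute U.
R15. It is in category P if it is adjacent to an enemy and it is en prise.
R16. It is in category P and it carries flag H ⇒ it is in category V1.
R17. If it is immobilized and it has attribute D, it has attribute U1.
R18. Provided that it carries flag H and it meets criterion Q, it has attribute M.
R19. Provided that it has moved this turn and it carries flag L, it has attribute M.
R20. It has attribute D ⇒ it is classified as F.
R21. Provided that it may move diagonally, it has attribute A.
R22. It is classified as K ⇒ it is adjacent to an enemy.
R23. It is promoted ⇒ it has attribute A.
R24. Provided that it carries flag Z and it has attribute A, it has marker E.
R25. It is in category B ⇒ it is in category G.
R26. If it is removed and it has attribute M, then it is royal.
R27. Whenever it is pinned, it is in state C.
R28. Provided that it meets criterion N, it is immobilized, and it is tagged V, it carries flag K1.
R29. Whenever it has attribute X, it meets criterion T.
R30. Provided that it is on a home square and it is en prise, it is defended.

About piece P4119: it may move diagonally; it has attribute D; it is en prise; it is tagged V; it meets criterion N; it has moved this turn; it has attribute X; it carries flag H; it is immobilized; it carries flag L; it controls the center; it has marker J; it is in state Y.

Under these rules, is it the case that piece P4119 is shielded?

By R6 (it is tagged V, it has attribute D, it is en prise): it has attribute U.
By R17 (it is immobilized, it has attribute D): it has attribute U1.
By R19 (it has moved this turn, it carries flag L): it has attribute M.
By R20 (it has attribute D): it is classified as F.
By R21 (it may move diagonally): it has attribute A.
By R28 (it meets criterion N, it is immobilized, it is tagged V): it carries flag K1.
By R29 (it has attribute X): it meets criterion T.
By R8 (it has attribute U, it has attribute U1): it is in state W.
By R11 (it is classified as F): it is on a home square.
By R13 (it has attribute M, it meets criterion T): it is adjacent to an enemy.
By R15 (it is adjacent to an enemy, it is en prise): it is in category P.
By R16 (it is in category P, it carries flag H): it is in category V1.
By R30 (it is on a home square, it is en prise): it is defended.
By R4 (it is in category V1, it carries flag K1): it carries flag Z.
By R12 (it is defended, it is en prise): it can castle.
By R24 (it carries flag Z, it has attribute A): it has marker E.
By R2 (it can castle): it is in category G.
By R1 (it is in category G, it is en prise): it is royal.
By R10 (it has marker E, it is in state W, it is royal): it is shielded.

Yes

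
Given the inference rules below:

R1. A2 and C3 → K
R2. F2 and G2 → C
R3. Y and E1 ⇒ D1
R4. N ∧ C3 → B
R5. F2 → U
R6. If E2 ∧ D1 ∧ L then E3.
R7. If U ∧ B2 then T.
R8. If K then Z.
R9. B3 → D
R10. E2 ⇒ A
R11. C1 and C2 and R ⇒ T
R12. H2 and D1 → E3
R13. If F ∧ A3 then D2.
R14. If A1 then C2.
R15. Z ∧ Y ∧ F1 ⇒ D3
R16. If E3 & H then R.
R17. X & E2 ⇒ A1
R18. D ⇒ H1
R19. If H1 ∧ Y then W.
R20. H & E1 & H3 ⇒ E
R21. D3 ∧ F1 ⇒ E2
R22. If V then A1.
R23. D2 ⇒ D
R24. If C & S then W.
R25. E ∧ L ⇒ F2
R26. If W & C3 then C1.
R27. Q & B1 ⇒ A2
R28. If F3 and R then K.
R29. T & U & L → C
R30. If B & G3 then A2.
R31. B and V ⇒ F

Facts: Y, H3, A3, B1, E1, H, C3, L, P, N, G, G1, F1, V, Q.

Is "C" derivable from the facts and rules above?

Yes

D1  (by R3: Y, E1)
B  (by R4: N, C3)
E  (by R20: H, E1, H3)
A1  (by R22: V)
F2  (by R25: E, L)
A2  (by R27: Q, B1)
F  (by R31: B, V)
K  (by R1: A2, C3)
U  (by R5: F2)
Z  (by R8: K)
D2  (by R13: F, A3)
C2  (by R14: A1)
D3  (by R15: Z, Y, F1)
E2  (by R21: D3, F1)
D  (by R23: D2)
E3  (by R6: E2, D1, L)
R  (by R16: E3, H)
H1  (by R18: D)
W  (by R19: H1, Y)
C1  (by R26: W, C3)
T  (by R11: C1, C2, R)
C  (by R29: T, U, L)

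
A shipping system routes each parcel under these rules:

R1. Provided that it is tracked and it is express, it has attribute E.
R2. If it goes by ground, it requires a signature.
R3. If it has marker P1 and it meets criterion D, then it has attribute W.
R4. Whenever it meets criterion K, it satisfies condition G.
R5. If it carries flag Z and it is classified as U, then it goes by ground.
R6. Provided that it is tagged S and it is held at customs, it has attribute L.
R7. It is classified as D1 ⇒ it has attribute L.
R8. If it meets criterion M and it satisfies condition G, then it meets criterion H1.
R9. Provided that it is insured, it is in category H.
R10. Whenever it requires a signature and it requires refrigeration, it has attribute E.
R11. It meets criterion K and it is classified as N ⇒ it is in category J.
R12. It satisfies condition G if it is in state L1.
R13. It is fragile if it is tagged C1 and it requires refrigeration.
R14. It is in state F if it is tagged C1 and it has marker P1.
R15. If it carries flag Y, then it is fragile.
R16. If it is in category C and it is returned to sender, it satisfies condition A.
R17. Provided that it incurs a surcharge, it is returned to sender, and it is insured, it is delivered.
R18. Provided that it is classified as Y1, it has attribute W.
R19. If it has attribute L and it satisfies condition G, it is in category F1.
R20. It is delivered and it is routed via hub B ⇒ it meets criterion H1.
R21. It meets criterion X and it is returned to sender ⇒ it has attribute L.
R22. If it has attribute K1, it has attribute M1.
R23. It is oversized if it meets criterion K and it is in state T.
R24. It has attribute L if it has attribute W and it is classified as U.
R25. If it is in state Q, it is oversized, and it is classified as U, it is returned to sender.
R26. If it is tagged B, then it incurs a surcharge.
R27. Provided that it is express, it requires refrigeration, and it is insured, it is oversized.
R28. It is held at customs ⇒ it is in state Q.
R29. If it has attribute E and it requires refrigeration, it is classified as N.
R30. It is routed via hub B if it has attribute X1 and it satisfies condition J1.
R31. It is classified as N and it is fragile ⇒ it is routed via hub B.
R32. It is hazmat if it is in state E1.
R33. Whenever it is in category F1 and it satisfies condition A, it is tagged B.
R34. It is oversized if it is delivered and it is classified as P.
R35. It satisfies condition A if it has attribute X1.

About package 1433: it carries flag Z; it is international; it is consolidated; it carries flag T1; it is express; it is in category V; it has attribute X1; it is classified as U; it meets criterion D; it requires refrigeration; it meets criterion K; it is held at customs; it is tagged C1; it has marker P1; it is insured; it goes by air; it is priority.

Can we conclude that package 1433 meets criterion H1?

By R3 (it has marker P1, it meets criterion D): it has attribute W.
By R4 (it meets criterion K): it satisfies condition G.
By R5 (it carries flag Z, it is classified as U): it goes by ground.
By R13 (it is tagged C1, it requires refrigeration): it is fragile.
By R24 (it has attribute W, it is classified as U): it has attribute L.
By R27 (it is express, it requires refrigeration, it is insured): it is oversized.
By R28 (it is held at customs): it is in state Q.
By R35 (it has attribute X1): it satisfies condition A.
By R2 (it goes by ground): it requires a signature.
By R10 (it requires a signature, it requires refrigeration): it has attribute E.
By R19 (it has attribute L, it satisfies condition G): it is in category F1.
By R25 (it is in state Q, it is oversized, it is classified as U): it is returned to sender.
By R29 (it has attribute E, it requires refrigeration): it is classified as N.
By R31 (it is classified as N, it is fragile): it is routed via hub B.
By R33 (it is in category F1, it satisfies condition A): it is tagged B.
By R26 (it is tagged B): it incurs a surcharge.
By R17 (it incurs a surcharge, it is returned to sender, it is insured): it is delivered.
By R20 (it is delivered, it is routed via hub B): it meets criterion H1.

Yes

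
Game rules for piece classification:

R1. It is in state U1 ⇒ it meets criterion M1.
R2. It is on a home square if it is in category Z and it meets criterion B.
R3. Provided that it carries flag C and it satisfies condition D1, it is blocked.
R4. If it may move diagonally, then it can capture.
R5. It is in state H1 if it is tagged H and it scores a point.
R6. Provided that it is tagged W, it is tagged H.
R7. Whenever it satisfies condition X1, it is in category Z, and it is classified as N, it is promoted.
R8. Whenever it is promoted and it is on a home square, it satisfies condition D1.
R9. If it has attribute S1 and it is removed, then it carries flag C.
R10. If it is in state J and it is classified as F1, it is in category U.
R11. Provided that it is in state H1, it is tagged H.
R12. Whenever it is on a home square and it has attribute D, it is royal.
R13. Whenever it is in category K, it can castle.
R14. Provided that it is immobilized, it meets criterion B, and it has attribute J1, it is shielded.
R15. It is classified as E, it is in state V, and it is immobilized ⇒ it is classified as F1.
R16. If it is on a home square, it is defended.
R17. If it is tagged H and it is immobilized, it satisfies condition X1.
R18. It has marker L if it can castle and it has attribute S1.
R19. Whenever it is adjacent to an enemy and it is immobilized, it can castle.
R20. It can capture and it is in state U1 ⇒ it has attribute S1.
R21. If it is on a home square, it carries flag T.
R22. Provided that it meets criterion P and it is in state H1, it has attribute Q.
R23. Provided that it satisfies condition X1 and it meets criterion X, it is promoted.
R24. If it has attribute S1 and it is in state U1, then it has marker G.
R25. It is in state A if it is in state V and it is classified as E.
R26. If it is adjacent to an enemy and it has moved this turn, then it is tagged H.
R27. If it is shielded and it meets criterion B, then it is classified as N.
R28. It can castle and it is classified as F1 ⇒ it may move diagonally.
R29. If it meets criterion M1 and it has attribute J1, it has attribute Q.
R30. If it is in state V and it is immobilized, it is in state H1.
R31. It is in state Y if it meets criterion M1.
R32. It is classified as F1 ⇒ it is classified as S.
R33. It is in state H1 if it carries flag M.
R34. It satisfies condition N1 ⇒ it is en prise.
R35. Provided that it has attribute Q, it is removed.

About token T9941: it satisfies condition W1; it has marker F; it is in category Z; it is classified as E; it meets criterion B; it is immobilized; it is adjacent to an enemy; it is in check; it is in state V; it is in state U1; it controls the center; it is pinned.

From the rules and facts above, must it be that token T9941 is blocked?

No

Forward chaining from the given facts derives: meets criterion M1, is on a home square, is classified as F1, is defended, can castle, carries flag T, is in state A, may move diagonally, is in state H1, is in state Y, is classified as S, can capture, is tagged H, satisfies condition X1, has attribute S1, has marker G, has marker L.
The only rule concluding "it is blocked" is R3, which needs "it carries flag C"; that is never established.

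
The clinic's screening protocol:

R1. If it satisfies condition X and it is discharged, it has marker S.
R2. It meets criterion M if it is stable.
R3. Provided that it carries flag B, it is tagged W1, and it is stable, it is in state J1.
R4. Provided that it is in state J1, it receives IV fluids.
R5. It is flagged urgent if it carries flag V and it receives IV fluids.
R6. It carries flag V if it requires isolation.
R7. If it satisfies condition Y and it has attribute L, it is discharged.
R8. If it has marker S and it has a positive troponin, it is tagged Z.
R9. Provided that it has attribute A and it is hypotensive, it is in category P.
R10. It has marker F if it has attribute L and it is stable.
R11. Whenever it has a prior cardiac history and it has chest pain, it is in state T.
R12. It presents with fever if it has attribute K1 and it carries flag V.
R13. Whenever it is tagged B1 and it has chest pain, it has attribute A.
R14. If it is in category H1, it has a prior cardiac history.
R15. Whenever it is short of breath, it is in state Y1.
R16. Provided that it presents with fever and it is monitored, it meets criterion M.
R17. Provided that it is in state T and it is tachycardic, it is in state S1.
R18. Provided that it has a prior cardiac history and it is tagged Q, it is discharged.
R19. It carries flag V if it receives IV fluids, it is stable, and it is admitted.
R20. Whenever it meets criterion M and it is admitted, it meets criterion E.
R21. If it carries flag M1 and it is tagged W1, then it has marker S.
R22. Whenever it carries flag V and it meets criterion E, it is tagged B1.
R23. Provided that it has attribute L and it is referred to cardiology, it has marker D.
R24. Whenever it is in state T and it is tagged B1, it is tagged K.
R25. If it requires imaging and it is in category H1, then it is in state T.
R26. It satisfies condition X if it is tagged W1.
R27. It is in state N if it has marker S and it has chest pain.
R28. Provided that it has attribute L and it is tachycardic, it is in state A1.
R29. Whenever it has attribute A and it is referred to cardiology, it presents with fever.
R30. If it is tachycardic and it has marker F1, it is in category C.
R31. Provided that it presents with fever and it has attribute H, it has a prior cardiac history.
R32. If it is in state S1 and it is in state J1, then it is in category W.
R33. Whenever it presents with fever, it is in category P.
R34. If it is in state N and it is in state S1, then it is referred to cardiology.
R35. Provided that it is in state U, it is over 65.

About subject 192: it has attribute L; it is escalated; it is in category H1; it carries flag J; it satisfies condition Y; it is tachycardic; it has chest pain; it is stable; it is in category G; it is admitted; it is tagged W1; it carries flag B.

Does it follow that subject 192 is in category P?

By R2 (it is stable): it meets criterion M.
By R3 (it carries flag B, it is tagged W1, it is stable): it is in state J1.
By R4 (it is in state J1): it receives IV fluids.
By R7 (it satisfies condition Y, it has attribute L): it is discharged.
By R14 (it is in category H1): it has a prior cardiac history.
By R19 (it receives IV fluids, it is stable, it is admitted): it carries flag V.
By R20 (it meets criterion M, it is admitted): it meets criterion E.
By R22 (it carries flag V, it meets criterion E): it is tagged B1.
By R26 (it is tagged W1): it satisfies condition X.
By R1 (it satisfies condition X, it is discharged): it has marker S.
By R11 (it has a prior cardiac history, it has chest pain): it is in state T.
By R13 (it is tagged B1, it has chest pain): it has attribute A.
By R17 (it is in state T, it is tachycardic): it is in state S1.
By R27 (it has marker S, it has chest pain): it is in state N.
By R34 (it is in state N, it is in state S1): it is referred to cardiology.
By R29 (it has attribute A, it is referred to cardiology): it presents with fever.
By R33 (it presents with fever): it is in category P.

Yes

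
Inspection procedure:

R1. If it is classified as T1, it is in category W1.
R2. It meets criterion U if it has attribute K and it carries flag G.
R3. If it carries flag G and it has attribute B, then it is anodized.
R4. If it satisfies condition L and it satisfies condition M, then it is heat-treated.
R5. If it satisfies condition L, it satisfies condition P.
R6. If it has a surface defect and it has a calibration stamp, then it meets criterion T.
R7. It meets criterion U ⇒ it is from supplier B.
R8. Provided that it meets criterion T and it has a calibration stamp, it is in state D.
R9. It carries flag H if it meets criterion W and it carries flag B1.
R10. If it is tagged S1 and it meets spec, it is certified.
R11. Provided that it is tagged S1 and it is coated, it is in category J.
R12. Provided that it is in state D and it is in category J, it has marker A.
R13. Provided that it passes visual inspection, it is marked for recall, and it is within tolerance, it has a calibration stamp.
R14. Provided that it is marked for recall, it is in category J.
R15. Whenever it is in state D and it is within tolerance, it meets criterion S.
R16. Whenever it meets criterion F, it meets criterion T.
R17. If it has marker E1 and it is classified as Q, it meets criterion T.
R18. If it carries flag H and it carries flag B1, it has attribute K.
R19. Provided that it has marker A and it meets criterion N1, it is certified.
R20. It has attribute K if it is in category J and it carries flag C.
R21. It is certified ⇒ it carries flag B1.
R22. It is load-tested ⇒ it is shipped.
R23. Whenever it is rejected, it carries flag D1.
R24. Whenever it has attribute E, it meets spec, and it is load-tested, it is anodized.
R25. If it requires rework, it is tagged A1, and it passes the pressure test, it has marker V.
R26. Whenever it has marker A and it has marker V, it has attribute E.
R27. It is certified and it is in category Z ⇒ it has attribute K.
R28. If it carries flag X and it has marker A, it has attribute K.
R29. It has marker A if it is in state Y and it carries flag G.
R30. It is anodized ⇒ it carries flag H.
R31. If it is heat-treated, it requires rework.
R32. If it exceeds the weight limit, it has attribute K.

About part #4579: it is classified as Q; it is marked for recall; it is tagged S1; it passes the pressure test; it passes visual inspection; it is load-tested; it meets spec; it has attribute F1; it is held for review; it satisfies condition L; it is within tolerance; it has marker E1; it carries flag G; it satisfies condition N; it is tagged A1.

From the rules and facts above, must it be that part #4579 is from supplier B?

No

Forward chaining from the given facts derives: satisfies condition P, is certified, has a calibration stamp, is in category J, meets criterion T, carries flag B1, is shipped, is in state D, has marker A, meets criterion S.
The only rule concluding "it is from supplier B" is R7, which needs "it meets criterion U"; that is never established.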